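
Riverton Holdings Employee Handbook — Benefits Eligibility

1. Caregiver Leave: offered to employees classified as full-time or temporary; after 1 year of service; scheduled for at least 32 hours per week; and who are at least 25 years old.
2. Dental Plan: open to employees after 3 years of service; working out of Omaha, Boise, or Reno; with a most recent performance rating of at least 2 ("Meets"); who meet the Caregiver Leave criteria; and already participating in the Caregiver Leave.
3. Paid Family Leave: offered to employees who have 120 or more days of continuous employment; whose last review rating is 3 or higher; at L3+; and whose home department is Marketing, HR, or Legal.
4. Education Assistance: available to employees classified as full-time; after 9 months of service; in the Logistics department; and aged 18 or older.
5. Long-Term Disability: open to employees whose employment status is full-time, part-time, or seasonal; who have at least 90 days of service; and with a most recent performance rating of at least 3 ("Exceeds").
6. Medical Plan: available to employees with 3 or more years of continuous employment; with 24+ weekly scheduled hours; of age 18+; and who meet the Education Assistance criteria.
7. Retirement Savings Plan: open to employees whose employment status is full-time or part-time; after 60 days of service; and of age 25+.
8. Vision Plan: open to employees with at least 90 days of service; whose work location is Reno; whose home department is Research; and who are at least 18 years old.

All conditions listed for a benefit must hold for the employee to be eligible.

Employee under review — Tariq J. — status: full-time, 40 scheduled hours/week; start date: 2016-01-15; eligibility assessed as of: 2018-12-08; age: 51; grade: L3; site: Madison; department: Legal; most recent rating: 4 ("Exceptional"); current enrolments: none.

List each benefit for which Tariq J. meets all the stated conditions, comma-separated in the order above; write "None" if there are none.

Service from 2016-01-15 to 2018-12-08: 1058 days.
Caregiver Leave — status full-time ✓; service 1058 days ≥ 1 year (≈365 days) ✓; 40 hrs/wk ≥ 32 ✓; age 51 ≥ 25 ✓ → eligible.
Dental Plan — service 1058 days < 3 years (≈1095 days) ✗ → not eligible.
Paid Family Leave — service 1058 days ≥ 120 days ✓; rating 4 ≥ 3 ✓; grade L3 ≥ L3 ✓; dept Legal ✓ → eligible.
Education Assistance — status full-time ✓; service 1058 days ≥ 9 months (≈270 days) ✓; dept Legal ✗ → not eligible.
Long-Term Disability — status full-time ✓; service 1058 days ≥ 90 days ✓; rating 4 ≥ 3 ✓ → eligible.
Medical Plan — service 1058 days < 3 years (≈1095 days) ✗ → not eligible.
Retirement Savings Plan — status full-time ✓; service 1058 days ≥ 60 days ✓; age 51 ≥ 25 ✓ → eligible.
Vision Plan — service 1058 days ≥ 90 days ✓; site Madison ✗ (not Reno) → not eligible.

Caregiver Leave, Paid Family Leave, Long-Term Disability, Retirement Savings Plan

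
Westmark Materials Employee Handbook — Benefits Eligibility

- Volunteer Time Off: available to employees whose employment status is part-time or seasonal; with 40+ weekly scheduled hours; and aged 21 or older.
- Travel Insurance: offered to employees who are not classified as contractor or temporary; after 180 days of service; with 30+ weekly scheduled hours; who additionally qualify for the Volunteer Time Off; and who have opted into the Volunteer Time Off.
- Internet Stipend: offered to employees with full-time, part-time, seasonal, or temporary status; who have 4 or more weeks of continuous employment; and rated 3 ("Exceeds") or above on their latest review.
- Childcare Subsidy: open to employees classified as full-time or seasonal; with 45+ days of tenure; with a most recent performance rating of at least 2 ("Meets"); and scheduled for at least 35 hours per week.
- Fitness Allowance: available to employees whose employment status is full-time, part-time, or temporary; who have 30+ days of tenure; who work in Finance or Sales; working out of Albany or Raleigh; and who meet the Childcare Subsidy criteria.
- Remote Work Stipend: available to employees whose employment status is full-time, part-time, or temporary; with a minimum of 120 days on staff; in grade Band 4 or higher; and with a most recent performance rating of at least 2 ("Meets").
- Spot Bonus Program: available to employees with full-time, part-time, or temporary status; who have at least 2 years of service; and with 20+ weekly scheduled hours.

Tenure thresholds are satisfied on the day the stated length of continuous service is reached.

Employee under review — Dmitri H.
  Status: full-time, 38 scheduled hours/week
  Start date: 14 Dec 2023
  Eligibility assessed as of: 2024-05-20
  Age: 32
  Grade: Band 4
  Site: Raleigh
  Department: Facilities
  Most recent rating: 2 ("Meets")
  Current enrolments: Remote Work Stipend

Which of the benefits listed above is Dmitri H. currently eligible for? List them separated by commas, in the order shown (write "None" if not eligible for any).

Service from 14 Dec 2023 to 2024-05-20: 158 days.
Volunteer Time Off — status full-time ✗ (requires part-time or seasonal) → not eligible.
Travel Insurance — status full-time ✓ (not excluded); service 158 days < 180 days ✗ → not eligible.
Internet Stipend — status full-time ✓; service 158 days ≥ 4 weeks (≈28 days) ✓; rating 2 < 3 ✗ → not eligible.
Childcare Subsidy — status full-time ✓; service 158 days ≥ 45 days ✓; rating 2 ≥ 2 ✓; 38 hrs/wk ≥ 35 ✓ → eligible.
Fitness Allowance — status full-time ✓; service 158 days ≥ 30 days ✓; dept Facilities ✗ → not eligible.
Remote Work Stipend — status full-time ✓; service 158 days ≥ 120 days ✓; grade Band 4 ≥ Band 4 ✓; rating 2 ≥ 2 ✓ → eligible.
Spot Bonus Program — status full-time ✓; service 158 days < 2 years (≈730 days) ✗ → not eligible.

Childcare Subsidy, Remote Work Stipend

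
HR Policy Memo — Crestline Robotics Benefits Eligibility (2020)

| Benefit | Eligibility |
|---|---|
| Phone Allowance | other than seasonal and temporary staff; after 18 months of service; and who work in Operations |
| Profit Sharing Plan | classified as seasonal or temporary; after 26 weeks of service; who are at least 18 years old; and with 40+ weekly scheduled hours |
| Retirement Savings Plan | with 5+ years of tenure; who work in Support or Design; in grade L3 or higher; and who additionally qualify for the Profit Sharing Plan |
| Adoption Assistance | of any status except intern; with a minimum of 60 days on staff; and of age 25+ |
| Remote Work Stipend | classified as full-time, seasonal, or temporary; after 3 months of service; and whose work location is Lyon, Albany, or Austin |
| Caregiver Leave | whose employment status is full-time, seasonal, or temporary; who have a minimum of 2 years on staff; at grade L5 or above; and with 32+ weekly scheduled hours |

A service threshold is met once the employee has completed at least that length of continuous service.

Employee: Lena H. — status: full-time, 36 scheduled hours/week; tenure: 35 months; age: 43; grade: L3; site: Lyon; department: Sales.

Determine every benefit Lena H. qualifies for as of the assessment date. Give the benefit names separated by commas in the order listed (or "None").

Phone Allowance — status full-time ✓ (not excluded); service 35 months ≥ 18 months ✓; dept Sales ✗ → not eligible.
Profit Sharing Plan — status full-time ✗ (requires seasonal or temporary) → not eligible.
Retirement Savings Plan — service 35 months < 5 years (≈1825 days) ✗ → not eligible.
Adoption Assistance — status full-time ✓ (not excluded); service 35 months ≥ 60 days ✓; age 43 ≥ 25 ✓ → eligible.
Remote Work Stipend — status full-time ✓; service 35 months ≥ 3 months ✓; site Lyon ✓ → eligible.
Caregiver Leave — status full-time ✓; service 35 months ≥ 2 years (≈730 days) ✓; grade L3 < L5 ✗ → not eligible.

Adoption Assistance, Remote Work Stipend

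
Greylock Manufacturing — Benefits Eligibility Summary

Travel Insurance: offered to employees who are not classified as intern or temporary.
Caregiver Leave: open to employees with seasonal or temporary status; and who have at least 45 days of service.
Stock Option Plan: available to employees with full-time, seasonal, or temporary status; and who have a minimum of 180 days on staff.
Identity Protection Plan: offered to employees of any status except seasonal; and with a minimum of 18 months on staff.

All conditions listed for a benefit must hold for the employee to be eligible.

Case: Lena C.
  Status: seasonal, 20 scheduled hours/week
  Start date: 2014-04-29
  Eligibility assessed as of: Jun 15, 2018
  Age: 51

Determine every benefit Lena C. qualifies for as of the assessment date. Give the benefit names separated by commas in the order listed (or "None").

Service from 2014-04-29 to Jun 15, 2018: 1508 days.
Travel Insurance — status seasonal ✓ (not excluded) → eligible.
Caregiver Leave — status seasonal ✓; service 1508 days ≥ 45 days ✓ → eligible.
Stock Option Plan — status seasonal ✓; service 1508 days ≥ 180 days ✓ → eligible.
Identity Protection Plan — status seasonal ✗ (excluded) → not eligible.

Travel Insurance, Caregiver Leave, Stock Option Plan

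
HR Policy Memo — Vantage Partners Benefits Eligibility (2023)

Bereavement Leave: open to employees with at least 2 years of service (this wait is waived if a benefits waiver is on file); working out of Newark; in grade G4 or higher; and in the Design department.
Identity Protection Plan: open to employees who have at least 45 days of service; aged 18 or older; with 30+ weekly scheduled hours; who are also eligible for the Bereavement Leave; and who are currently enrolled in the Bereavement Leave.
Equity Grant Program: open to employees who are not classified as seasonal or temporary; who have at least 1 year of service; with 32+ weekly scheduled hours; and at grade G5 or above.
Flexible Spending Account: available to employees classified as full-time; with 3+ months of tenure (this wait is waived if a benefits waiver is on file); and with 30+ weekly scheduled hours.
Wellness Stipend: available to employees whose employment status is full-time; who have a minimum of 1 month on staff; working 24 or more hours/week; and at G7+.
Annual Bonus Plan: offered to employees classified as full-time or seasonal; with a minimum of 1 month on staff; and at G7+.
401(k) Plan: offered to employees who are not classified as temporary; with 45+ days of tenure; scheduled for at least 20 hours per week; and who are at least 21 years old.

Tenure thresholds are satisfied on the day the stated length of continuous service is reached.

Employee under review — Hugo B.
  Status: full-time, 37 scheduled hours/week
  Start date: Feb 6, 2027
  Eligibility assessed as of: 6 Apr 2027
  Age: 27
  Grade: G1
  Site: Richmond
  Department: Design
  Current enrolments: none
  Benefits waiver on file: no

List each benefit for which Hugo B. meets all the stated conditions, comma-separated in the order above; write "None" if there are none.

401(k) Plan

Service from Feb 6, 2027 to 6 Apr 2027: 59 days.
Bereavement Leave — no waiver, service 59 days < 2 years (≈730 days) ✗ → not eligible.
Identity Protection Plan — service 59 days ≥ 45 days ✓; age 27 ≥ 18 ✓; 37 hrs/wk ≥ 30 ✓; not eligible for Bereavement Leave ✗ → not eligible.
Equity Grant Program — status full-time ✓ (not excluded); service 59 days < 1 year (≈365 days) ✗ → not eligible.
Flexible Spending Account — status full-time ✓; no waiver, service 59 days < 3 months (≈90 days) ✗ → not eligible.
Wellness Stipend — status full-time ✓; service 59 days ≥ 1 month (≈30 days) ✓; 37 hrs/wk ≥ 24 ✓; grade G1 < G7 ✗ → not eligible.
Annual Bonus Plan — status full-time ✓; service 59 days ≥ 1 month (≈30 days) ✓; grade G1 < G7 ✗ → not eligible.
401(k) Plan — status full-time ✓ (not excluded); service 59 days ≥ 45 days ✓; 37 hrs/wk ≥ 20 ✓; age 27 ≥ 21 ✓ → eligible.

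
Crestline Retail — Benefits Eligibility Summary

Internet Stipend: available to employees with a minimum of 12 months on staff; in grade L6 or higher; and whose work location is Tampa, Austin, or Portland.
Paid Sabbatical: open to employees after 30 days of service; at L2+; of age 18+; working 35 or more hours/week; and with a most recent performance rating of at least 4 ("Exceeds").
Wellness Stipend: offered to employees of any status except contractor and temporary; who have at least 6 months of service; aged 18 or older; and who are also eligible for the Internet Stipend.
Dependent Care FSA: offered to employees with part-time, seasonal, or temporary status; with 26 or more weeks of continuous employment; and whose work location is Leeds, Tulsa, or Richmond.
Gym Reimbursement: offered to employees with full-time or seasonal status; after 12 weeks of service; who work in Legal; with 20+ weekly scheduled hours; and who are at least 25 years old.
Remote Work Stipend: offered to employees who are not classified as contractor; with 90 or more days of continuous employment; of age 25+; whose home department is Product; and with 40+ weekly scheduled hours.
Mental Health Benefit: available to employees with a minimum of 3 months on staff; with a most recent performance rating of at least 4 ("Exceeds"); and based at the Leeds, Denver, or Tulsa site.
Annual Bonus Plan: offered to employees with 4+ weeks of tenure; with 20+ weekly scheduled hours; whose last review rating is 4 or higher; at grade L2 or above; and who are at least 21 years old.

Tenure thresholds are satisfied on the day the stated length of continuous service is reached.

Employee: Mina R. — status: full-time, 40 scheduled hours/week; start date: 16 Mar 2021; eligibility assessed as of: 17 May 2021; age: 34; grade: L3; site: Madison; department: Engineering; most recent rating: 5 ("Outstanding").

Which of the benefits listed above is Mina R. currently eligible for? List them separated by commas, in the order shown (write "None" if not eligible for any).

Paid Sabbatical, Annual Bonus Plan

Service from 16 Mar 2021 to 17 May 2021: 62 days.
Internet Stipend — service 62 days < 12 months (≈360 days) ✗ → not eligible.
Paid Sabbatical — service 62 days ≥ 30 days ✓; grade L3 ≥ L2 ✓; age 34 ≥ 18 ✓; 40 hrs/wk ≥ 35 ✓; rating 5 ≥ 4 ✓ → eligible.
Wellness Stipend — status full-time ✓ (not excluded); service 62 days < 6 months (≈180 days) ✗ → not eligible.
Dependent Care FSA — status full-time ✗ (requires part-time, seasonal, or temporary) → not eligible.
Gym Reimbursement — status full-time ✓; service 62 days < 12 weeks (≈84 days) ✗ → not eligible.
Remote Work Stipend — status full-time ✓ (not excluded); service 62 days < 90 days ✗ → not eligible.
Mental Health Benefit — service 62 days < 3 months (≈90 days) ✗ → not eligible.
Annual Bonus Plan — service 62 days ≥ 4 weeks (≈28 days) ✓; 40 hrs/wk ≥ 20 ✓; rating 5 ≥ 4 ✓; grade L3 ≥ L2 ✓; age 34 ≥ 21 ✓ → eligible.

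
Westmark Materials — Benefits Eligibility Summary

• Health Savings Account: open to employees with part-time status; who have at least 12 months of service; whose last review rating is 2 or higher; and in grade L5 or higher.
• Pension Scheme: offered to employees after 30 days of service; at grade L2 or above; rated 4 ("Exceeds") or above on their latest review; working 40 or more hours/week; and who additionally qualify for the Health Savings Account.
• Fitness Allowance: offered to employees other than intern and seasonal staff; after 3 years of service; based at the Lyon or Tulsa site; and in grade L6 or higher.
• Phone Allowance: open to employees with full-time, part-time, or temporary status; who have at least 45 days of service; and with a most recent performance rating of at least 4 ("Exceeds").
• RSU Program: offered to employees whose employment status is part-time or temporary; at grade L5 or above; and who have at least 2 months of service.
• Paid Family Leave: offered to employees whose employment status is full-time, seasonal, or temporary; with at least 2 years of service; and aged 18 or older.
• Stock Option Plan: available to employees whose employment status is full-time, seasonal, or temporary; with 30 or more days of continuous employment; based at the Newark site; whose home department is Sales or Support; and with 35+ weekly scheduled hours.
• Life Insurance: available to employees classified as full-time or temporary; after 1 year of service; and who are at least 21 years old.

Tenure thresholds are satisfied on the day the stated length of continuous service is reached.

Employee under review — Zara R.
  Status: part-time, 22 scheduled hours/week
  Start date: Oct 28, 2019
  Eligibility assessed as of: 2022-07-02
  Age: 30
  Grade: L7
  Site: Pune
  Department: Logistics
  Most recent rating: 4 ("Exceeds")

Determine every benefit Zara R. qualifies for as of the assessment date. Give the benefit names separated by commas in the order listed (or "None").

Service from Oct 28, 2019 to 2022-07-02: 978 days.
Health Savings Account — status part-time ✓; service 978 days ≥ 12 months (≈360 days) ✓; rating 4 ≥ 2 ✓; grade L7 ≥ L5 ✓ → eligible.
Pension Scheme — service 978 days ≥ 30 days ✓; grade L7 ≥ L2 ✓; rating 4 ≥ 4 ✓; 22 hrs/wk < 40 ✗ → not eligible.
Fitness Allowance — status part-time ✓ (not excluded); service 978 days < 3 years (≈1095 days) ✗ → not eligible.
Phone Allowance — status part-time ✓; service 978 days ≥ 45 days ✓; rating 4 ≥ 4 ✓ → eligible.
RSU Program — status part-time ✓; grade L7 ≥ L5 ✓; service 978 days ≥ 2 months (≈60 days) ✓ → eligible.
Paid Family Leave — status part-time ✗ (requires full-time, seasonal, or temporary) → not eligible.
Stock Option Plan — status part-time ✗ (requires full-time, seasonal, or temporary) → not eligible.
Life Insurance — status part-time ✗ (requires full-time or temporary) → not eligible.

Health Savings Account, Phone Allowance, RSU Program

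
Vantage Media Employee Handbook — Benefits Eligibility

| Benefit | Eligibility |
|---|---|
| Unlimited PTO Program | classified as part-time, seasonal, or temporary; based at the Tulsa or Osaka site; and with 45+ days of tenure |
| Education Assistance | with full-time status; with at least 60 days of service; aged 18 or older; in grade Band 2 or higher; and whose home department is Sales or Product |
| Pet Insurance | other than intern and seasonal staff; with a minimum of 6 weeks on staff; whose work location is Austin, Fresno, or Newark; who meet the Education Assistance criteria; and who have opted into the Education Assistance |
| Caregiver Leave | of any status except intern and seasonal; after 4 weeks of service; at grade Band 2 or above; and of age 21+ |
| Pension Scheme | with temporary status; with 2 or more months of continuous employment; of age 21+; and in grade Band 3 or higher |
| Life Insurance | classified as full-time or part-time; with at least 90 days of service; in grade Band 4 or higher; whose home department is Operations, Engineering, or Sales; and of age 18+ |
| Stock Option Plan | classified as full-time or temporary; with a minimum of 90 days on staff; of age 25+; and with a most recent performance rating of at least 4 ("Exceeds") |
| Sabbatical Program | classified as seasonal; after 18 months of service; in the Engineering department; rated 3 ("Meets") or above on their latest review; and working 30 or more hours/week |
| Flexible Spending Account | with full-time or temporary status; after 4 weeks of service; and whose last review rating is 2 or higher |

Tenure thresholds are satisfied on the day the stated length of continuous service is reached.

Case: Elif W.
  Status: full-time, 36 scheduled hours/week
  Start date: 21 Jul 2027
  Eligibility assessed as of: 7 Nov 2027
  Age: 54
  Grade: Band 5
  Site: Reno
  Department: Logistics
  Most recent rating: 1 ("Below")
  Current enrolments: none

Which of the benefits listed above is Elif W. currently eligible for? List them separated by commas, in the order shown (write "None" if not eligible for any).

Caregiver Leave

Service from 21 Jul 2027 to 7 Nov 2027: 109 days.
Unlimited PTO Program — status full-time ✗ (requires part-time, seasonal, or temporary) → not eligible.
Education Assistance — status full-time ✓; service 109 days ≥ 60 days ✓; age 54 ≥ 18 ✓; grade Band 5 ≥ Band 2 ✓; dept Logistics ✗ → not eligible.
Pet Insurance — status full-time ✓ (not excluded); service 109 days ≥ 6 weeks (≈42 days) ✓; site Reno ✗ (not Austin, Fresno, or Newark) → not eligible.
Caregiver Leave — status full-time ✓ (not excluded); service 109 days ≥ 4 weeks (≈28 days) ✓; grade Band 5 ≥ Band 2 ✓; age 54 ≥ 21 ✓ → eligible.
Pension Scheme — status full-time ✗ (requires temporary) → not eligible.
Life Insurance — status full-time ✓; service 109 days ≥ 90 days ✓; grade Band 5 ≥ Band 4 ✓; dept Logistics ✗ → not eligible.
Stock Option Plan — status full-time ✓; service 109 days ≥ 90 days ✓; age 54 ≥ 25 ✓; rating 1 < 4 ✗ → not eligible.
Sabbatical Program — status full-time ✗ (requires seasonal) → not eligible.
Flexible Spending Account — status full-time ✓; service 109 days ≥ 4 weeks (≈28 days) ✓; rating 1 < 2 ✗ → not eligible.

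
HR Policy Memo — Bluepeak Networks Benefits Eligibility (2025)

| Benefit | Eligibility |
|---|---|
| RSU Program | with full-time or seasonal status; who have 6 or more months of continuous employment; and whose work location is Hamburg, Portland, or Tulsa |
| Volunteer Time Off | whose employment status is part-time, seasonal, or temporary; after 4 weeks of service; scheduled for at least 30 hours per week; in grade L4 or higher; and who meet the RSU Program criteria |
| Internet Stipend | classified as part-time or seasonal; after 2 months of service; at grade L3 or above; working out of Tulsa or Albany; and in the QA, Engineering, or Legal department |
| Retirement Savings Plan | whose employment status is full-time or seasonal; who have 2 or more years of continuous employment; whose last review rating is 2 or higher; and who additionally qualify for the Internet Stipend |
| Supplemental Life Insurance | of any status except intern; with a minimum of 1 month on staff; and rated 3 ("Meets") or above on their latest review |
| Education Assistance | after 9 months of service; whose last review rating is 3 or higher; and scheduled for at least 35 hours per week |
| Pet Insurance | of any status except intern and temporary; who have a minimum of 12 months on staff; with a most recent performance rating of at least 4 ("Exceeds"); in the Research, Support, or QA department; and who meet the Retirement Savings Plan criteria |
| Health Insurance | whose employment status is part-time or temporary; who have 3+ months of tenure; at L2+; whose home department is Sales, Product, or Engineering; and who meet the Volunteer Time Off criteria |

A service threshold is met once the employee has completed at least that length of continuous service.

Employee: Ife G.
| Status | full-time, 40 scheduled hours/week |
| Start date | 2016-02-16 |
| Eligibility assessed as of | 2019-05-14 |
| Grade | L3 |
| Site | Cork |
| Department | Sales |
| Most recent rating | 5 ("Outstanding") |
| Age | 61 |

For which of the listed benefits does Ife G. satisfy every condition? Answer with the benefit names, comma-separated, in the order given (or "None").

Supplemental Life Insurance, Education Assistance

Service from 2016-02-16 to 2019-05-14: 1183 days.
RSU Program — status full-time ✓; service 1183 days ≥ 6 months (≈180 days) ✓; site Cork ✗ (not Hamburg, Portland, or Tulsa) → not eligible.
Volunteer Time Off — status full-time ✗ (requires part-time, seasonal, or temporary) → not eligible.
Internet Stipend — status full-time ✗ (requires part-time or seasonal) → not eligible.
Retirement Savings Plan — status full-time ✓; service 1183 days ≥ 2 years (≈730 days) ✓; rating 5 ≥ 2 ✓; not eligible for Internet Stipend ✗ → not eligible.
Supplemental Life Insurance — status full-time ✓ (not excluded); service 1183 days ≥ 1 month (≈30 days) ✓; rating 5 ≥ 3 ✓ → eligible.
Education Assistance — service 1183 days ≥ 9 months (≈270 days) ✓; rating 5 ≥ 3 ✓; 40 hrs/wk ≥ 35 ✓ → eligible.
Pet Insurance — status full-time ✓ (not excluded); service 1183 days ≥ 12 months (≈360 days) ✓; rating 5 ≥ 4 ✓; dept Sales ✗ → not eligible.
Health Insurance — status full-time ✗ (requires part-time or temporary) → not eligible.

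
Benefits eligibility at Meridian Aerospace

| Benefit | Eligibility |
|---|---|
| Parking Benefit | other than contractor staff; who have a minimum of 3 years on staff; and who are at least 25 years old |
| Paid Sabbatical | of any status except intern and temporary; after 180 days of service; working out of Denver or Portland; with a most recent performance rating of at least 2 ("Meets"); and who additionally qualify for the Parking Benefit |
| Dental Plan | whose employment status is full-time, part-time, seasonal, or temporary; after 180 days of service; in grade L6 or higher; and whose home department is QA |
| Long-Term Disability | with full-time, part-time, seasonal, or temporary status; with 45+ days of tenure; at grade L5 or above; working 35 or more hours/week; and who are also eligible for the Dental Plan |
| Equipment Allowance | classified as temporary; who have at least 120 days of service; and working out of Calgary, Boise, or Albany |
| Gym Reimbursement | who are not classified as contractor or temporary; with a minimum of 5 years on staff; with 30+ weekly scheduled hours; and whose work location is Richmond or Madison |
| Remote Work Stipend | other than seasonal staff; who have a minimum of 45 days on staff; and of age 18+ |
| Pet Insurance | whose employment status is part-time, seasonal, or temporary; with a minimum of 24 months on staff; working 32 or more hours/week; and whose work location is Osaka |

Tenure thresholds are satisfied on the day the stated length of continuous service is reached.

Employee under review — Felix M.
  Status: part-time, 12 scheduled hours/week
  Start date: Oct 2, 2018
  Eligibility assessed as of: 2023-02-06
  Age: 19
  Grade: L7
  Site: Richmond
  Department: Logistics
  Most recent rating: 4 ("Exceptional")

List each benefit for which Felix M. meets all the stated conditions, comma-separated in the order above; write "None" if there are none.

Remote Work Stipend

Service from Oct 2, 2018 to 2023-02-06: 1588 days.
Parking Benefit — status part-time ✓ (not excluded); service 1588 days ≥ 3 years (≈1095 days) ✓; age 19 < 25 ✗ → not eligible.
Paid Sabbatical — status part-time ✓ (not excluded); service 1588 days ≥ 180 days ✓; site Richmond ✗ (not Denver or Portland) → not eligible.
Dental Plan — status part-time ✓; service 1588 days ≥ 180 days ✓; grade L7 ≥ L6 ✓; dept Logistics ✗ → not eligible.
Long-Term Disability — status part-time ✓; service 1588 days ≥ 45 days ✓; grade L7 ≥ L5 ✓; 12 hrs/wk < 35 ✗ → not eligible.
Equipment Allowance — status part-time ✗ (requires temporary) → not eligible.
Gym Reimbursement — status part-time ✓ (not excluded); service 1588 days < 5 years (≈1825 days) ✗ → not eligible.
Remote Work Stipend — status part-time ✓ (not excluded); service 1588 days ≥ 45 days ✓; age 19 ≥ 18 ✓ → eligible.
Pet Insurance — status part-time ✓; service 1588 days ≥ 24 months (≈720 days) ✓; 12 hrs/wk < 32 ✗ → not eligible.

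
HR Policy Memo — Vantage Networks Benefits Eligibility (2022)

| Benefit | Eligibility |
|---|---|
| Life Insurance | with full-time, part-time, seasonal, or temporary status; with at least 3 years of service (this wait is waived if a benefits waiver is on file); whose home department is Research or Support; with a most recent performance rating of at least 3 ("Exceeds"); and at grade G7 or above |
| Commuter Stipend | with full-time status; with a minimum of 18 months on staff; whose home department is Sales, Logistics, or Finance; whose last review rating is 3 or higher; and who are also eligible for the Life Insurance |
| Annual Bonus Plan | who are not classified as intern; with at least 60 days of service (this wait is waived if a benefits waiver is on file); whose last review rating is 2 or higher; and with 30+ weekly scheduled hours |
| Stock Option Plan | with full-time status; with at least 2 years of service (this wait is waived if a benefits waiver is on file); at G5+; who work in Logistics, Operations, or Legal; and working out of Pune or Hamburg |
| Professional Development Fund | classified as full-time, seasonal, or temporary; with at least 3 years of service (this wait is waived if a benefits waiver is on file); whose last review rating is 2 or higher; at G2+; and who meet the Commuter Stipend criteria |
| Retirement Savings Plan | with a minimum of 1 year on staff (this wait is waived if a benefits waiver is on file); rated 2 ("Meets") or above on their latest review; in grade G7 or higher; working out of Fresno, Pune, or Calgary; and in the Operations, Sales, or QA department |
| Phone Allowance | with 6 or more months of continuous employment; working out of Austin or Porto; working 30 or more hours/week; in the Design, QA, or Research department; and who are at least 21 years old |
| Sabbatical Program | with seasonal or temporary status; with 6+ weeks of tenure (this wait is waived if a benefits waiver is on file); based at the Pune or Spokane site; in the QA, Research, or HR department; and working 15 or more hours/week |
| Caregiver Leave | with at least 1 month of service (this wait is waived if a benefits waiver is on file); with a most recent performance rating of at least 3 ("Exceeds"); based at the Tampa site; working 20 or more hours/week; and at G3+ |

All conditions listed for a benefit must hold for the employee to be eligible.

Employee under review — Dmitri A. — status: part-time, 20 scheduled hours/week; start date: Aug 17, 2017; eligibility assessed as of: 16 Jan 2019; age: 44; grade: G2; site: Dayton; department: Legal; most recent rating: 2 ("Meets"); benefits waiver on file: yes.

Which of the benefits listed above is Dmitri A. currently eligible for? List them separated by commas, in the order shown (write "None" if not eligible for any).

None

Service from Aug 17, 2017 to 16 Jan 2019: 517 days.
Life Insurance — status part-time ✓; benefits waiver on file ✓; dept Legal ✗ → not eligible.
Commuter Stipend — status part-time ✗ (requires full-time) → not eligible.
Annual Bonus Plan — status part-time ✓ (not excluded); benefits waiver on file ✓; rating 2 ≥ 2 ✓; 20 hrs/wk < 30 ✗ → not eligible.
Stock Option Plan — status part-time ✗ (requires full-time) → not eligible.
Professional Development Fund — status part-time ✗ (requires full-time, seasonal, or temporary) → not eligible.
Retirement Savings Plan — benefits waiver on file ✓; rating 2 ≥ 2 ✓; grade G2 < G7 ✗ → not eligible.
Phone Allowance — service 517 days ≥ 6 months (≈180 days) ✓; site Dayton ✗ (not Austin or Porto) → not eligible.
Sabbatical Program — status part-time ✗ (requires seasonal or temporary) → not eligible.
Caregiver Leave — benefits waiver on file ✓; rating 2 < 3 ✗ → not eligible.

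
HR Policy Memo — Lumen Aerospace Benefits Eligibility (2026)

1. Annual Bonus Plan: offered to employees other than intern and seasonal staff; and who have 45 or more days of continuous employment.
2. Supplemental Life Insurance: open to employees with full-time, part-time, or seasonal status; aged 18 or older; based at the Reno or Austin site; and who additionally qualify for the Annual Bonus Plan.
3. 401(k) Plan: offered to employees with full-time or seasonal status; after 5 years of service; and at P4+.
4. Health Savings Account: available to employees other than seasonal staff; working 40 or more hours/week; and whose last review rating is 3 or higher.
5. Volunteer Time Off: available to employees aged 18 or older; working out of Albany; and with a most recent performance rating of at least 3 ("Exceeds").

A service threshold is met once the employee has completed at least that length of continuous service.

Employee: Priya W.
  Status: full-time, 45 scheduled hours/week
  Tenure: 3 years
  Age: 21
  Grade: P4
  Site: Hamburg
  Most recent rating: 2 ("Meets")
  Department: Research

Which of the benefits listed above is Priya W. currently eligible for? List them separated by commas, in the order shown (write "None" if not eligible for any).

Annual Bonus Plan

Annual Bonus Plan — status full-time ✓ (not excluded); service 3 years ≥ 45 days ✓ → eligible.
Supplemental Life Insurance — status full-time ✓; age 21 ≥ 18 ✓; site Hamburg ✗ (not Reno or Austin) → not eligible.
401(k) Plan — status full-time ✓; service 3 years < 5 years ✗ → not eligible.
Health Savings Account — status full-time ✓ (not excluded); 45 hrs/wk ≥ 40 ✓; rating 2 < 3 ✗ → not eligible.
Volunteer Time Off — age 21 ≥ 18 ✓; site Hamburg ✗ (not Albany) → not eligible.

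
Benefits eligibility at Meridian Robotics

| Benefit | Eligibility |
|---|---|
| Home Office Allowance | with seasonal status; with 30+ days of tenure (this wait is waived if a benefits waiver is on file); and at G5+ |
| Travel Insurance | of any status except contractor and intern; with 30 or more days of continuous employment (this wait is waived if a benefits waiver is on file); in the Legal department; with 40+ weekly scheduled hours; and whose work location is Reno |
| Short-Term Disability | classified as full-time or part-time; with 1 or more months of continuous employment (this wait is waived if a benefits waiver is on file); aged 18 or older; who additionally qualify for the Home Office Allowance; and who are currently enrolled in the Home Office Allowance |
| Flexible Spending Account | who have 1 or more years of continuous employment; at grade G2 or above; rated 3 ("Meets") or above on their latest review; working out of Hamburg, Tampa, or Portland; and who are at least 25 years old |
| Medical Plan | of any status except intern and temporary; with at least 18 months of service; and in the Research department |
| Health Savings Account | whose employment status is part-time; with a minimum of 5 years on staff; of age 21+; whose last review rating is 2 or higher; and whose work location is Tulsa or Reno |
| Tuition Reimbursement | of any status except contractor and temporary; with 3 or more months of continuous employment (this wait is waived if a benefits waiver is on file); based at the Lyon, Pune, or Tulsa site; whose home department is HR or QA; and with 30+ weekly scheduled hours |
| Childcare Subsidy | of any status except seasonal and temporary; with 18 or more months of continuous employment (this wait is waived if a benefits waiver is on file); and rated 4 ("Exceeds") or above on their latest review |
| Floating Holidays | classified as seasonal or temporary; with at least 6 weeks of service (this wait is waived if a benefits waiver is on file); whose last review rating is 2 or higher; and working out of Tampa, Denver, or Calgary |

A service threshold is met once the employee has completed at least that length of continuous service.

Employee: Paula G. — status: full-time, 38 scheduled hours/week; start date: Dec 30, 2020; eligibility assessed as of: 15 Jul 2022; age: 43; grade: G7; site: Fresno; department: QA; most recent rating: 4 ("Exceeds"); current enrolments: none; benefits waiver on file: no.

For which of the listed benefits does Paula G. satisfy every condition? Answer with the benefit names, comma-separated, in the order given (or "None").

Service from Dec 30, 2020 to 15 Jul 2022: 562 days.
Home Office Allowance — status full-time ✗ (requires seasonal) → not eligible.
Travel Insurance — status full-time ✓ (not excluded); no waiver, service 562 days ≥ 30 days ✓; dept QA ✗ → not eligible.
Short-Term Disability — status full-time ✓; no waiver, service 562 days ≥ 1 month (≈30 days) ✓; age 43 ≥ 18 ✓; not eligible for Home Office Allowance ✗ → not eligible.
Flexible Spending Account — service 562 days ≥ 1 year (≈365 days) ✓; grade G7 ≥ G2 ✓; rating 4 ≥ 3 ✓; site Fresno ✗ (not Hamburg, Tampa, or Portland) → not eligible.
Medical Plan — status full-time ✓ (not excluded); service 562 days ≥ 18 months (≈540 days) ✓; dept QA ✗ → not eligible.
Health Savings Account — status full-time ✗ (requires part-time) → not eligible.
Tuition Reimbursement — status full-time ✓ (not excluded); no waiver, service 562 days ≥ 3 months (≈90 days) ✓; site Fresno ✗ (not Lyon, Pune, or Tulsa) → not eligible.
Childcare Subsidy — status full-time ✓ (not excluded); no waiver, service 562 days ≥ 18 months (≈540 days) ✓; rating 4 ≥ 4 ✓ → eligible.
Floating Holidays — status full-time ✗ (requires seasonal or temporary) → not eligible.

Childcare Subsidy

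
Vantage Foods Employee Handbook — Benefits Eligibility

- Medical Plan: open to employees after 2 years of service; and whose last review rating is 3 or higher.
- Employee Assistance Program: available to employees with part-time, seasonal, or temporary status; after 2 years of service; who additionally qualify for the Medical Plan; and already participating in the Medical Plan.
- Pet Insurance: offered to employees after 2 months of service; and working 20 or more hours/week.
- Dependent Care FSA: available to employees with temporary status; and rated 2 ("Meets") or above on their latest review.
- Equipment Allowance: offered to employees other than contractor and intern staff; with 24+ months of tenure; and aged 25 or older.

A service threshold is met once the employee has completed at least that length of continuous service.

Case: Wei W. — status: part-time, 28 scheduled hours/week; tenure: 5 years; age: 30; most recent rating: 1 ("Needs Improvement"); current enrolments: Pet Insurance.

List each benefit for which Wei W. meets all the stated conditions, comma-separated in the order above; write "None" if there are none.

Medical Plan — service 5 years ≥ 2 years ✓; rating 1 < 3 ✗ → not eligible.
Employee Assistance Program — status part-time ✓; service 5 years ≥ 2 years ✓; not eligible for Medical Plan ✗ → not eligible.
Pet Insurance — service 5 years ≥ 2 months (≈60 days) ✓; 28 hrs/wk ≥ 20 ✓ → eligible.
Dependent Care FSA — status part-time ✗ (requires temporary) → not eligible.
Equipment Allowance — status part-time ✓ (not excluded); service 5 years ≥ 24 months (≈720 days) ✓; age 30 ≥ 25 ✓ → eligible.

Pet Insurance, Equipment Allowance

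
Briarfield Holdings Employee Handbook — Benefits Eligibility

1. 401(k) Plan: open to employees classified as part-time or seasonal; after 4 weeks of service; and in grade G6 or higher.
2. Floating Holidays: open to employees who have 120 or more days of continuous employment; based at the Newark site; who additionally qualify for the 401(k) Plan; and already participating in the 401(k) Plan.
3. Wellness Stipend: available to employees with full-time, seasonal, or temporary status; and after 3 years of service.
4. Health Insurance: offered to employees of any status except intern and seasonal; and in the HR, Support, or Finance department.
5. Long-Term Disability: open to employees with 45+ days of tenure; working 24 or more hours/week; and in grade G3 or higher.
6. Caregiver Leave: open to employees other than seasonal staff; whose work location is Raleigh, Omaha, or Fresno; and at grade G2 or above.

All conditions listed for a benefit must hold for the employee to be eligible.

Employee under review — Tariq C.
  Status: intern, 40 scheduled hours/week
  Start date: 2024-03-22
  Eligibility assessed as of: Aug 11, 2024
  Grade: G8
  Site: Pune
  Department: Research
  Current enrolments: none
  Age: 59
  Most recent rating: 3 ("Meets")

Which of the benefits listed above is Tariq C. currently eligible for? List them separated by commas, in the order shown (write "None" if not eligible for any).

Long-Term Disability

Service from 2024-03-22 to Aug 11, 2024: 142 days.
401(k) Plan — status intern ✗ (requires part-time or seasonal) → not eligible.
Floating Holidays — service 142 days ≥ 120 days ✓; site Pune ✗ (not Newark) → not eligible.
Wellness Stipend — status intern ✗ (requires full-time, seasonal, or temporary) → not eligible.
Health Insurance — status intern ✗ (excluded) → not eligible.
Long-Term Disability — service 142 days ≥ 45 days ✓; 40 hrs/wk ≥ 24 ✓; grade G8 ≥ G3 ✓ → eligible.
Caregiver Leave — status intern ✓ (not excluded); site Pune ✗ (not Raleigh, Omaha, or Fresno) → not eligible.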